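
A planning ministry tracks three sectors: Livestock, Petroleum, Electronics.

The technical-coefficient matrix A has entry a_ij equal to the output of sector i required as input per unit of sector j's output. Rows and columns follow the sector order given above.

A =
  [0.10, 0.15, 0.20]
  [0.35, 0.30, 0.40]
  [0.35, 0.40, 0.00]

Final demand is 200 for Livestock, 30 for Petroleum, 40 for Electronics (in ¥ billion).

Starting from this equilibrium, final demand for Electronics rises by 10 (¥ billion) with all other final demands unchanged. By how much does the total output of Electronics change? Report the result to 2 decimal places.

I − A =
  [   0.90    -0.15    -0.20]
  [  -0.35     0.70    -0.40]
  [  -0.35    -0.40     1.00]
Cofactors of I−A, C_ij = (−1)^(i+j)·(minor ij) (rows/columns in the sector order above):
  C_11 = (0.70)(1.00) − (-0.40)(-0.40) = 0.5400
  C_12 = −[(-0.35)(1.00) − (-0.40)(-0.35)] = 0.4900
  C_13 = (-0.35)(-0.40) − (0.70)(-0.35) = 0.3850
  C_21 = −[(-0.15)(1.00) − (-0.20)(-0.40)] = 0.2300
  C_22 = (0.90)(1.00) − (-0.20)(-0.35) = 0.8300
  C_23 = −[(0.90)(-0.40) − (-0.15)(-0.35)] = 0.4125
  C_31 = (-0.15)(-0.40) − (-0.20)(0.70) = 0.2000
  C_32 = −[(0.90)(-0.40) − (-0.20)(-0.35)] = 0.4300
  C_33 = (0.90)(0.70) − (-0.15)(-0.35) = 0.5775
det(I−A) = Σ_j (I−A)_1j·C_1j = (0.90)(0.5400) + (-0.15)(0.4900) + (-0.20)(0.3850) = 0.3355
adj(I−A) = Cᵀ =
  [ 0.5400   0.2300   0.2000]
  [ 0.4900   0.8300   0.4300]
  [ 0.3850   0.4125   0.5775]
(I − A)⁻¹ = adj(I−A) / det(I−A) ≈
  [   1.6095     0.6855     0.5961]
  [   1.4605     2.4739     1.2817]
  [   1.1475     1.2295     1.7213]
Δx = (I − A)⁻¹ Δd with Δd having +10 in the Electronics component and 0 elsewhere.
So Δx_3 = L_33 · (+10), where L_33 = adj(I−A)_33 / det(I−A) = 0.5775 / 0.3355.
Δx_3 = 0.5775 × (+10) / 0.3355 = 5.775 / 0.3355 ≈ 17.21.

Δx_3 = 17.21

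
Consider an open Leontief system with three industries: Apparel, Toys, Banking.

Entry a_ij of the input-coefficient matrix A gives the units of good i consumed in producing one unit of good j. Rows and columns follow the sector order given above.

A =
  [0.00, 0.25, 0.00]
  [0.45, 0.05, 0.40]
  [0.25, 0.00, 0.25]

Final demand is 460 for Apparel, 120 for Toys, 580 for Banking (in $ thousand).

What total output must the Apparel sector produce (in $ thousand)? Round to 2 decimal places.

I − A =
  [   1.00    -0.25     0.00]
  [  -0.45     0.95    -0.40]
  [  -0.25     0.00     0.75]
Cofactors of I−A, C_ij = (−1)^(i+j)·(minor ij) (rows/columns in the sector order above):
  C_11 = (0.95)(0.75) − (-0.40)(0.00) = 0.7125
  C_12 = −[(-0.45)(0.75) − (-0.40)(-0.25)] = 0.4375
  C_13 = (-0.45)(0.00) − (0.95)(-0.25) = 0.2375
  C_21 = −[(-0.25)(0.75) − (0.00)(0.00)] = 0.1875
  C_22 = (1.00)(0.75) − (0.00)(-0.25) = 0.7500
  C_23 = −[(1.00)(0.00) − (-0.25)(-0.25)] = 0.0625
  C_31 = (-0.25)(-0.40) − (0.00)(0.95) = 0.1000
  C_32 = −[(1.00)(-0.40) − (0.00)(-0.45)] = 0.4000
  C_33 = (1.00)(0.95) − (-0.25)(-0.45) = 0.8375
det(I−A) = Σ_j (I−A)_1j·C_1j = (1.00)(0.7125) + (-0.25)(0.4375) + (0.00)(0.2375) = 0.603125
adj(I−A) = Cᵀ =
  [ 0.7125   0.1875   0.1000]
  [ 0.4375   0.7500   0.4000]
  [ 0.2375   0.0625   0.8375]
(I − A)⁻¹ = adj(I−A) / det(I−A) ≈
  [   1.1813     0.3109     0.1658]
  [   0.7254     1.2435     0.6632]
  [   0.3938     0.1036     1.3886]
x = (I − A)⁻¹ d = adj(I−A)·d / det(I−A), with det(I−A) = 0.603125:
  x_1 = (0.7125·460 + 0.1875·120 + 0.1000·580) / 0.603125 = 408.25 / 0.603125 ≈ 676.89
  x_2 = (0.4375·460 + 0.7500·120 + 0.4000·580) / 0.603125 = 523.25 / 0.603125 ≈ 867.56
  x_3 = (0.2375·460 + 0.0625·120 + 0.8375·580) / 0.603125 = 602.50 / 0.603125 ≈ 998.96

x_1 = 676.89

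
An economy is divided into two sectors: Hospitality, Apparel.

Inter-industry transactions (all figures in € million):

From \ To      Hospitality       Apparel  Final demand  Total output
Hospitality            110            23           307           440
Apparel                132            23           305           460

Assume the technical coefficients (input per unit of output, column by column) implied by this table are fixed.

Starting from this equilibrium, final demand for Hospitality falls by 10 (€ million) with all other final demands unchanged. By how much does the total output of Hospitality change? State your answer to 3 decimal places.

Technical coefficients a_ij = z_ij / X_j:
  a_11 = 110/440 = 0.25, a_21 = 132/440 = 0.30
  a_12 = 23/460 = 0.05, a_22 = 23/460 = 0.05
I − A =
  [   0.75    -0.05]
  [  -0.30     0.95]
det(I−A) = (0.75)(0.95) − (-0.05)(-0.30) = 0.6975
adj(I−A) = [[0.95, 0.05], [0.30, 0.75]]
(I − A)⁻¹ = adj(I−A) / det(I−A) ≈
  [   1.3620     0.0717]
  [   0.4301     1.0753]
Δx = (I − A)⁻¹ Δd with Δd having -10 in the Hospitality component and 0 elsewhere.
So Δx_1 = L_11 · (-10), where L_11 = adj(I−A)_11 / det(I−A) = 0.95 / 0.6975.
Δx_1 = 0.95 × (-10) / 0.6975 = -9.50 / 0.6975 ≈ -13.620.

Δx_1 = -13.620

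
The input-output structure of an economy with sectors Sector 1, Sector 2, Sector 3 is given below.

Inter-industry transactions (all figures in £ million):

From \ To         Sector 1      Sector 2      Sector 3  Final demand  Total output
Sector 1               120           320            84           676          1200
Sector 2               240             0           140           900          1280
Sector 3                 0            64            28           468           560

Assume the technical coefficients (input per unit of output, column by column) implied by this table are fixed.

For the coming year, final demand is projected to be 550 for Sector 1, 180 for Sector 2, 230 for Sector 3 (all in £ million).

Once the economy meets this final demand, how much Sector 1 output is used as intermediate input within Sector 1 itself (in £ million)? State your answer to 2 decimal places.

Technical coefficients a_ij = z_ij / X_j:
  a_11 = 120/1200 = 0.10, a_21 = 240/1200 = 0.20, a_31 = 0/1200 = 0.00
  a_12 = 320/1280 = 0.25, a_22 = 0/1280 = 0.00, a_32 = 64/1280 = 0.05
  a_13 = 84/560 = 0.15, a_23 = 140/560 = 0.25, a_33 = 28/560 = 0.05
I − A =
  [   0.90    -0.25    -0.15]
  [  -0.20     1.00    -0.25]
  [   0.00    -0.05     0.95]
Cofactors of I−A, C_ij = (−1)^(i+j)·(minor ij) (rows/columns in the sector order above):
  C_11 = (1.00)(0.95) − (-0.25)(-0.05) = 0.9375
  C_12 = −[(-0.20)(0.95) − (-0.25)(0.00)] = 0.1900
  C_13 = (-0.20)(-0.05) − (1.00)(0.00) = 0.0100
  C_21 = −[(-0.25)(0.95) − (-0.15)(-0.05)] = 0.2450
  C_22 = (0.90)(0.95) − (-0.15)(0.00) = 0.8550
  C_23 = −[(0.90)(-0.05) − (-0.25)(0.00)] = 0.0450
  C_31 = (-0.25)(-0.25) − (-0.15)(1.00) = 0.2125
  C_32 = −[(0.90)(-0.25) − (-0.15)(-0.20)] = 0.2550
  C_33 = (0.90)(1.00) − (-0.25)(-0.20) = 0.8500
det(I−A) = Σ_j (I−A)_1j·C_1j = (0.90)(0.9375) + (-0.25)(0.1900) + (-0.15)(0.0100) = 0.79475
adj(I−A) = Cᵀ =
  [ 0.9375   0.2450   0.2125]
  [ 0.1900   0.8550   0.2550]
  [ 0.0100   0.0450   0.8500]
(I − A)⁻¹ = adj(I−A) / det(I−A) ≈
  [   1.1796     0.3083     0.2674]
  [   0.2391     1.0758     0.3209]
  [   0.0126     0.0566     1.0695]
First solve x = (I − A)⁻¹ d = adj(I−A)·d / det(I−A); in particular x_1 = (0.9375·550 + 0.2450·180 + 0.2125·230) / 0.79475 = 608.60 / 0.79475 ≈ 765.7754.
Intermediate flow from 1 to 1: z_11 = a_11 · x_1 = 0.10 × 608.60 / 0.79475 = 60.86 / 0.79475 ≈ 76.58.

z_11 = 76.58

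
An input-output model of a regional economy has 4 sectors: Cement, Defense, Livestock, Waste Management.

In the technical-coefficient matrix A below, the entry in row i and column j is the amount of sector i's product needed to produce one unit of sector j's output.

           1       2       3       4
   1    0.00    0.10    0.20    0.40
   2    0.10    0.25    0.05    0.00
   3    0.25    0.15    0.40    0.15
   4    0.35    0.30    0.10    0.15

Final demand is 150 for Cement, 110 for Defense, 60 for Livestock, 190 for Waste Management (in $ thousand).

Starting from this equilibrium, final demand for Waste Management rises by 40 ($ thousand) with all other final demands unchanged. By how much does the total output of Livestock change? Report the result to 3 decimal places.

I − A =
  [   1.00    -0.10    -0.20    -0.40]
  [  -0.10     0.75    -0.05     0.00]
  [  -0.25    -0.15     0.60    -0.15]
  [  -0.35    -0.30    -0.10     0.85]
Compute the cofactors C_ij = (−1)^(i+j)·(3×3 minor ij) of I−A; the adjugate is their transpose:
adj(I−A) = Cᵀ =
  [ 0.362625   0.162000   0.167750   0.200250]
  [ 0.062750   0.348000   0.056500   0.039500]
  [ 0.216000   0.208000   0.512000   0.192000]
  [ 0.196875   0.214000   0.149250   0.394750]
det(I−A) = Σ_j (I−A)_1j·C_1j = (1.00)(0.362625) + (-0.10)(0.062750) + (-0.20)(0.216000) + (-0.40)(0.196875) = 0.2344
(I − A)⁻¹ = adj(I−A) / det(I−A) ≈
  [   1.5470     0.6911     0.7157     0.8543]
  [   0.2677     1.4846     0.2410     0.1685]
  [   0.9215     0.8874     2.1843     0.8191]
  [   0.8399     0.9130     0.6367     1.6841]
Δx = (I − A)⁻¹ Δd with Δd having +40 in the Waste Management component and 0 elsewhere.
So Δx_3 = L_34 · (+40), where L_34 = adj(I−A)_34 / det(I−A) = 0.192000 / 0.2344.
Δx_3 = 0.192000 × (+40) / 0.2344 = 7.68 / 0.2344 ≈ 32.765.

Δx_3 = 32.765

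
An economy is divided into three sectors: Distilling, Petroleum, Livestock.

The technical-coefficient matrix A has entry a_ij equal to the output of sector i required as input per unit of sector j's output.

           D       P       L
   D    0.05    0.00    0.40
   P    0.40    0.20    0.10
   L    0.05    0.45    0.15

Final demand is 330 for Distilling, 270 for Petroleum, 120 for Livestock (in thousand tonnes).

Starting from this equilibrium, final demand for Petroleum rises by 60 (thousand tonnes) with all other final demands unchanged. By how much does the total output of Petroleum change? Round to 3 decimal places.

I − A =
  [   0.95     0.00    -0.40]
  [  -0.40     0.80    -0.10]
  [  -0.05    -0.45     0.85]
Cofactors of I−A, C_ij = (−1)^(i+j)·(minor ij) (rows/columns in the sector order above):
  C_11 = (0.80)(0.85) − (-0.10)(-0.45) = 0.6350
  C_12 = −[(-0.40)(0.85) − (-0.10)(-0.05)] = 0.3450
  C_13 = (-0.40)(-0.45) − (0.80)(-0.05) = 0.2200
  C_21 = −[(0.00)(0.85) − (-0.40)(-0.45)] = 0.1800
  C_22 = (0.95)(0.85) − (-0.40)(-0.05) = 0.7875
  C_23 = −[(0.95)(-0.45) − (0.00)(-0.05)] = 0.4275
  C_31 = (0.00)(-0.10) − (-0.40)(0.80) = 0.3200
  C_32 = −[(0.95)(-0.10) − (-0.40)(-0.40)] = 0.2550
  C_33 = (0.95)(0.80) − (0.00)(-0.40) = 0.7600
det(I−A) = Σ_j (I−A)_1j·C_1j = (0.95)(0.6350) + (0.00)(0.3450) + (-0.40)(0.2200) = 0.51525
adj(I−A) = Cᵀ =
  [ 0.6350   0.1800   0.3200]
  [ 0.3450   0.7875   0.2550]
  [ 0.2200   0.4275   0.7600]
(I − A)⁻¹ = adj(I−A) / det(I−A) ≈
  [   1.2324     0.3493     0.6211]
  [   0.6696     1.5284     0.4949]
  [   0.4270     0.8297     1.4750]
Δx = (I − A)⁻¹ Δd with Δd having +60 in the Petroleum component and 0 elsewhere.
So Δx_P = L_PP · (+60), where L_PP = adj(I−A)_PP / det(I−A) = 0.7875 / 0.51525.
Δx_P = 0.7875 × (+60) / 0.51525 = 47.25 / 0.51525 ≈ 91.703.

Δx_P = 91.703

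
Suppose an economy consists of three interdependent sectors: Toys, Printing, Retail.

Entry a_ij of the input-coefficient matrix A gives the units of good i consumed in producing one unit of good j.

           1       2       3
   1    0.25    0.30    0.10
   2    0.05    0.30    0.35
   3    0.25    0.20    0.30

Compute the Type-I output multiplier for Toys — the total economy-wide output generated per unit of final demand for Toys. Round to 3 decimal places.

I − A =
  [   0.75    -0.30    -0.10]
  [  -0.05     0.70    -0.35]
  [  -0.25    -0.20     0.70]
Cofactors of I−A, C_ij = (−1)^(i+j)·(minor ij) (rows/columns in the sector order above):
  C_11 = (0.70)(0.70) − (-0.35)(-0.20) = 0.4200
  C_12 = −[(-0.05)(0.70) − (-0.35)(-0.25)] = 0.1225
  C_13 = (-0.05)(-0.20) − (0.70)(-0.25) = 0.1850
  C_21 = −[(-0.30)(0.70) − (-0.10)(-0.20)] = 0.2300
  C_22 = (0.75)(0.70) − (-0.10)(-0.25) = 0.5000
  C_23 = −[(0.75)(-0.20) − (-0.30)(-0.25)] = 0.2250
  C_31 = (-0.30)(-0.35) − (-0.10)(0.70) = 0.1750
  C_32 = −[(0.75)(-0.35) − (-0.10)(-0.05)] = 0.2675
  C_33 = (0.75)(0.70) − (-0.30)(-0.05) = 0.5100
det(I−A) = Σ_j (I−A)_1j·C_1j = (0.75)(0.4200) + (-0.30)(0.1225) + (-0.10)(0.1850) = 0.25975
adj(I−A) = Cᵀ =
  [ 0.4200   0.2300   0.1750]
  [ 0.1225   0.5000   0.2675]
  [ 0.1850   0.2250   0.5100]
(I − A)⁻¹ = adj(I−A) / det(I−A) ≈
  [   1.6169     0.8855     0.6737]
  [   0.4716     1.9249     1.0298]
  [   0.7122     0.8662     1.9634]
The output multiplier for sector j is the column-j sum of the Leontief inverse (I − A)⁻¹ = adj(I−A) / det(I−A).
Column 1 of adj(I−A): (0.4200, 0.1225, 0.1850); det(I−A) = 0.25975.
m_1 = (0.4200 + 0.1225 + 0.1850) / 0.25975 = 0.7275 / 0.25975 ≈ 2.801.

m_1 = 2.801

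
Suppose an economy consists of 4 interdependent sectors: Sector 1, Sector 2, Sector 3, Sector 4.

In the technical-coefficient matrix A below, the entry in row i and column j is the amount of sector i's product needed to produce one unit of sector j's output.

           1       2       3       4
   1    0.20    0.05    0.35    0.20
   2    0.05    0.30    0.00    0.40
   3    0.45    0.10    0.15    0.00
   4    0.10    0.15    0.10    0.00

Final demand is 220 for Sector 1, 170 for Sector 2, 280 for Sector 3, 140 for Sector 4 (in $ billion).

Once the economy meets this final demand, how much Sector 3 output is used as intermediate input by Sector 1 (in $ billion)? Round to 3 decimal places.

I − A =
  [   0.80    -0.05    -0.35    -0.20]
  [  -0.05     0.70     0.00    -0.40]
  [  -0.45    -0.10     0.85     0.00]
  [  -0.10    -0.15    -0.10     1.00]
Compute the cofactors C_ij = (−1)^(i+j)·(3×3 minor ij) of I−A; the adjugate is their transpose:
adj(I−A) = Cᵀ =
  [ 0.540000   0.105000   0.240000   0.150000]
  [ 0.094500   0.496500   0.064500   0.217500]
  [ 0.297000   0.114000   0.492000   0.105000]
  [ 0.097875   0.096375   0.082875   0.361875]
det(I−A) = Σ_j (I−A)_1j·C_1j = (0.80)(0.540000) + (-0.05)(0.094500) + (-0.35)(0.297000) + (-0.20)(0.097875) = 0.30375
(I − A)⁻¹ = adj(I−A) / det(I−A) ≈
  [   1.7778     0.3457     0.7901     0.4938]
  [   0.3111     1.6346     0.2123     0.7160]
  [   0.9778     0.3753     1.6198     0.3457]
  [   0.3222     0.3173     0.2728     1.1914]
First solve x = (I − A)⁻¹ d = adj(I−A)·d / det(I−A); in particular x_1 = (0.540000·220 + 0.105000·170 + 0.240000·280 + 0.150000·140) / 0.30375 = 224.85 / 0.30375 ≈ 740.24691.
Intermediate flow from 3 to 1: z_31 = a_31 · x_1 = 0.45 × 224.85 / 0.30375 = 101.1825 / 0.30375 ≈ 333.111.

z_31 = 333.111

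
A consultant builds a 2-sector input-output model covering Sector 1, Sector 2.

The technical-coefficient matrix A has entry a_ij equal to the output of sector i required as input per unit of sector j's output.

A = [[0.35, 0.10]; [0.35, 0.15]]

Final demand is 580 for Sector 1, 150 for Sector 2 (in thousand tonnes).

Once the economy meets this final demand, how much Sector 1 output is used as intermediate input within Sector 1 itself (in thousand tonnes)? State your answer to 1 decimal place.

z_11 = 343.6

I − A =
  [   0.65    -0.10]
  [  -0.35     0.85]
det(I−A) = (0.65)(0.85) − (-0.10)(-0.35) = 0.5175
adj(I−A) = [[0.85, 0.10], [0.35, 0.65]]
(I − A)⁻¹ = adj(I−A) / det(I−A) ≈
  [   1.6425     0.1932]
  [   0.6763     1.2560]
First solve x = (I − A)⁻¹ d = adj(I−A)·d / det(I−A); in particular x_1 = (0.85·580 + 0.10·150) / 0.5175 = 508.00 / 0.5175 ≈ 981.643.
Intermediate flow from 1 to 1: z_11 = a_11 · x_1 = 0.35 × 508.00 / 0.5175 = 177.80 / 0.5175 ≈ 343.6.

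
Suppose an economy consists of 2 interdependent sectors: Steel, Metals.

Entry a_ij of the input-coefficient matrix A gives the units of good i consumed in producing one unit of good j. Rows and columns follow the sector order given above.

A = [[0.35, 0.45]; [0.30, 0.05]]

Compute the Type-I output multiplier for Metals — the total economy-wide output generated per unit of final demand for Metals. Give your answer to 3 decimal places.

m_2 = 2.280

I − A =
  [   0.65    -0.45]
  [  -0.30     0.95]
det(I−A) = (0.65)(0.95) − (-0.45)(-0.30) = 0.4825
adj(I−A) = [[0.95, 0.45], [0.30, 0.65]]
(I − A)⁻¹ = adj(I−A) / det(I−A) ≈
  [   1.9689     0.9326]
  [   0.6218     1.3472]
The output multiplier for sector j is the column-j sum of the Leontief inverse (I − A)⁻¹ = adj(I−A) / det(I−A).
Column 2 of adj(I−A): (0.45, 0.65); det(I−A) = 0.4825.
m_2 = (0.45 + 0.65) / 0.4825 = 1.10 / 0.4825 ≈ 2.280.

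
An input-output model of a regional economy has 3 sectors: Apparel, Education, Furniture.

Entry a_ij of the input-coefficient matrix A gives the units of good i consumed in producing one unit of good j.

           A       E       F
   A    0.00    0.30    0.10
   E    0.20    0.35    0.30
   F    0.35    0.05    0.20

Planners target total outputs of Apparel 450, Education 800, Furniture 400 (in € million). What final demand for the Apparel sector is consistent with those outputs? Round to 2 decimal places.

I − A =
  [   1.00    -0.30    -0.10]
  [  -0.20     0.65    -0.30]
  [  -0.35    -0.05     0.80]
d = (I − A) x:
  d_A = (+1.00)·450 + (-0.30)·800 + (-0.10)·400 = 170.00
  d_E = (-0.20)·450 + (+0.65)·800 + (-0.30)·400 = 310.00
  d_F = (-0.35)·450 + (-0.05)·800 + (+0.80)·400 = 122.50

d_A = 170.00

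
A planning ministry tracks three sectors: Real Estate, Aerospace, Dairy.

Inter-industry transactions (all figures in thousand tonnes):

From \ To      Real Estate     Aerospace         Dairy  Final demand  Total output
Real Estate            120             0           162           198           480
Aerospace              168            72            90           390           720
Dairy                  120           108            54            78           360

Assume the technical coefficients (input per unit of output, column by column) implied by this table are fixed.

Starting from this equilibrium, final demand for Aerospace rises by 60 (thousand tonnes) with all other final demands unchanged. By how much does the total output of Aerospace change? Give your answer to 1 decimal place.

Technical coefficients a_ij = z_ij / X_j:
  a_RR = 120/480 = 0.25, a_AR = 168/480 = 0.35, a_DR = 120/480 = 0.25
  a_RA = 0/720 = 0.00, a_AA = 72/720 = 0.10, a_DA = 108/720 = 0.15
  a_RD = 162/360 = 0.45, a_AD = 90/360 = 0.25, a_DD = 54/360 = 0.15
I − A =
  [   0.75     0.00    -0.45]
  [  -0.35     0.90    -0.25]
  [  -0.25    -0.15     0.85]
Cofactors of I−A, C_ij = (−1)^(i+j)·(minor ij) (rows/columns in the sector order above):
  C_11 = (0.90)(0.85) − (-0.25)(-0.15) = 0.7275
  C_12 = −[(-0.35)(0.85) − (-0.25)(-0.25)] = 0.3600
  C_13 = (-0.35)(-0.15) − (0.90)(-0.25) = 0.2775
  C_21 = −[(0.00)(0.85) − (-0.45)(-0.15)] = 0.0675
  C_22 = (0.75)(0.85) − (-0.45)(-0.25) = 0.5250
  C_23 = −[(0.75)(-0.15) − (0.00)(-0.25)] = 0.1125
  C_31 = (0.00)(-0.25) − (-0.45)(0.90) = 0.4050
  C_32 = −[(0.75)(-0.25) − (-0.45)(-0.35)] = 0.3450
  C_33 = (0.75)(0.90) − (0.00)(-0.35) = 0.6750
det(I−A) = Σ_j (I−A)_1j·C_1j = (0.75)(0.7275) + (0.00)(0.3600) + (-0.45)(0.2775) = 0.42075
adj(I−A) = Cᵀ =
  [ 0.7275   0.0675   0.4050]
  [ 0.3600   0.5250   0.3450]
  [ 0.2775   0.1125   0.6750]
(I − A)⁻¹ = adj(I−A) / det(I−A) ≈
  [   1.7291     0.1604     0.9626]
  [   0.8556     1.2478     0.8200]
  [   0.6595     0.2674     1.6043]
Δx = (I − A)⁻¹ Δd with Δd having +60 in the Aerospace component and 0 elsewhere.
So Δx_A = L_AA · (+60), where L_AA = adj(I−A)_AA / det(I−A) = 0.5250 / 0.42075.
Δx_A = 0.5250 × (+60) / 0.42075 = 31.50 / 0.42075 ≈ 74.9.

Δx_A = 74.9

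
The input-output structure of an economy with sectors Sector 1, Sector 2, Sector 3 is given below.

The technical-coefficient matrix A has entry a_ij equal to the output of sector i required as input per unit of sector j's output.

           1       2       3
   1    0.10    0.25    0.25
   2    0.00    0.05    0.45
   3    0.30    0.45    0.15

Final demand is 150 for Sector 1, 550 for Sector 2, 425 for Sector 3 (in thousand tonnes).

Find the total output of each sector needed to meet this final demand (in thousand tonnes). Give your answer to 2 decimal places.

I − A =
  [   0.90    -0.25    -0.25]
  [   0.00     0.95    -0.45]
  [  -0.30    -0.45     0.85]
Cofactors of I−A, C_ij = (−1)^(i+j)·(minor ij) (rows/columns in the sector order above):
  C_11 = (0.95)(0.85) − (-0.45)(-0.45) = 0.6050
  C_12 = −[(0.00)(0.85) − (-0.45)(-0.30)] = 0.1350
  C_13 = (0.00)(-0.45) − (0.95)(-0.30) = 0.2850
  C_21 = −[(-0.25)(0.85) − (-0.25)(-0.45)] = 0.3250
  C_22 = (0.90)(0.85) − (-0.25)(-0.30) = 0.6900
  C_23 = −[(0.90)(-0.45) − (-0.25)(-0.30)] = 0.4800
  C_31 = (-0.25)(-0.45) − (-0.25)(0.95) = 0.3500
  C_32 = −[(0.90)(-0.45) − (-0.25)(0.00)] = 0.4050
  C_33 = (0.90)(0.95) − (-0.25)(0.00) = 0.8550
det(I−A) = Σ_j (I−A)_1j·C_1j = (0.90)(0.6050) + (-0.25)(0.1350) + (-0.25)(0.2850) = 0.4395
adj(I−A) = Cᵀ =
  [ 0.6050   0.3250   0.3500]
  [ 0.1350   0.6900   0.4050]
  [ 0.2850   0.4800   0.8550]
(I − A)⁻¹ = adj(I−A) / det(I−A) ≈
  [   1.3766     0.7395     0.7964]
  [   0.3072     1.5700     0.9215]
  [   0.6485     1.0922     1.9454]
x = (I − A)⁻¹ d = adj(I−A)·d / det(I−A), with det(I−A) = 0.4395:
  x_1 = (0.6050·150 + 0.3250·550 + 0.3500·425) / 0.4395 = 418.25 / 0.4395 ≈ 951.65
  x_2 = (0.1350·150 + 0.6900·550 + 0.4050·425) / 0.4395 = 571.875 / 0.4395 ≈ 1301.19
  x_3 = (0.2850·150 + 0.4800·550 + 0.8550·425) / 0.4395 = 670.125 / 0.4395 ≈ 1524.74

x_1 = 951.65, x_2 = 1301.19, x_3 = 1524.74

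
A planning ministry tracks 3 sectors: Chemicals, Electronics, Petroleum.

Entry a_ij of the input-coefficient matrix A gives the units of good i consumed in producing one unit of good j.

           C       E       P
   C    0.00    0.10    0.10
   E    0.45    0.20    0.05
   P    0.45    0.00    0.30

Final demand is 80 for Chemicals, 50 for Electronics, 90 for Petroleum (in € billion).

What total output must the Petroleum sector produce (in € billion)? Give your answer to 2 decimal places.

x_P = 201.94

I − A =
  [   1.00    -0.10    -0.10]
  [  -0.45     0.80    -0.05]
  [  -0.45     0.00     0.70]
Cofactors of I−A, C_ij = (−1)^(i+j)·(minor ij) (rows/columns in the sector order above):
  C_11 = (0.80)(0.70) − (-0.05)(0.00) = 0.5600
  C_12 = −[(-0.45)(0.70) − (-0.05)(-0.45)] = 0.3375
  C_13 = (-0.45)(0.00) − (0.80)(-0.45) = 0.3600
  C_21 = −[(-0.10)(0.70) − (-0.10)(0.00)] = 0.0700
  C_22 = (1.00)(0.70) − (-0.10)(-0.45) = 0.6550
  C_23 = −[(1.00)(0.00) − (-0.10)(-0.45)] = 0.0450
  C_31 = (-0.10)(-0.05) − (-0.10)(0.80) = 0.0850
  C_32 = −[(1.00)(-0.05) − (-0.10)(-0.45)] = 0.0950
  C_33 = (1.00)(0.80) − (-0.10)(-0.45) = 0.7550
det(I−A) = Σ_j (I−A)_1j·C_1j = (1.00)(0.5600) + (-0.10)(0.3375) + (-0.10)(0.3600) = 0.49025
adj(I−A) = Cᵀ =
  [ 0.5600   0.0700   0.0850]
  [ 0.3375   0.6550   0.0950]
  [ 0.3600   0.0450   0.7550]
(I − A)⁻¹ = adj(I−A) / det(I−A) ≈
  [   1.1423     0.1428     0.1734]
  [   0.6884     1.3361     0.1938]
  [   0.7343     0.0918     1.5400]
x = (I − A)⁻¹ d = adj(I−A)·d / det(I−A), with det(I−A) = 0.49025:
  x_C = (0.5600·80 + 0.0700·50 + 0.0850·90) / 0.49025 = 55.95 / 0.49025 ≈ 114.13
  x_E = (0.3375·80 + 0.6550·50 + 0.0950·90) / 0.49025 = 68.30 / 0.49025 ≈ 139.32
  x_P = (0.3600·80 + 0.0450·50 + 0.7550·90) / 0.49025 = 99.00 / 0.49025 ≈ 201.94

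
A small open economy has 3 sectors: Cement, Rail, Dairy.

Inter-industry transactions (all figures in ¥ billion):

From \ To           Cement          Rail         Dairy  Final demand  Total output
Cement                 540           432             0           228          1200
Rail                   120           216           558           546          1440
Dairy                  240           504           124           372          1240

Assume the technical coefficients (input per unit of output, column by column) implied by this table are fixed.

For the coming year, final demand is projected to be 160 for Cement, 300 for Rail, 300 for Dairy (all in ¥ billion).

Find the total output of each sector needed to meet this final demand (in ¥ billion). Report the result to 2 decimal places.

x_C = 780.72, x_R = 897.99, x_D = 856.05

Technical coefficients a_ij = z_ij / X_j:
  a_CC = 540/1200 = 0.45, a_RC = 120/1200 = 0.10, a_DC = 240/1200 = 0.20
  a_CR = 432/1440 = 0.30, a_RR = 216/1440 = 0.15, a_DR = 504/1440 = 0.35
  a_CD = 0/1240 = 0.00, a_RD = 558/1240 = 0.45, a_DD = 124/1240 = 0.10
I − A =
  [   0.55    -0.30     0.00]
  [  -0.10     0.85    -0.45]
  [  -0.20    -0.35     0.90]
Cofactors of I−A, C_ij = (−1)^(i+j)·(minor ij) (rows/columns in the sector order above):
  C_11 = (0.85)(0.90) − (-0.45)(-0.35) = 0.6075
  C_12 = −[(-0.10)(0.90) − (-0.45)(-0.20)] = 0.1800
  C_13 = (-0.10)(-0.35) − (0.85)(-0.20) = 0.2050
  C_21 = −[(-0.30)(0.90) − (0.00)(-0.35)] = 0.2700
  C_22 = (0.55)(0.90) − (0.00)(-0.20) = 0.4950
  C_23 = −[(0.55)(-0.35) − (-0.30)(-0.20)] = 0.2525
  C_31 = (-0.30)(-0.45) − (0.00)(0.85) = 0.1350
  C_32 = −[(0.55)(-0.45) − (0.00)(-0.10)] = 0.2475
  C_33 = (0.55)(0.85) − (-0.30)(-0.10) = 0.4375
det(I−A) = Σ_j (I−A)_1j·C_1j = (0.55)(0.6075) + (-0.30)(0.1800) + (0.00)(0.2050) = 0.280125
adj(I−A) = Cᵀ =
  [ 0.6075   0.2700   0.1350]
  [ 0.1800   0.4950   0.2475]
  [ 0.2050   0.2525   0.4375]
(I − A)⁻¹ = adj(I−A) / det(I−A) ≈
  [   2.1687     0.9639     0.4819]
  [   0.6426     1.7671     0.8835]
  [   0.7318     0.9014     1.5618]
x = (I − A)⁻¹ d = adj(I−A)·d / det(I−A), with det(I−A) = 0.280125:
  x_C = (0.6075·160 + 0.2700·300 + 0.1350·300) / 0.280125 = 218.70 / 0.280125 ≈ 780.72
  x_R = (0.1800·160 + 0.4950·300 + 0.2475·300) / 0.280125 = 251.55 / 0.280125 ≈ 897.99
  x_D = (0.2050·160 + 0.2525·300 + 0.4375·300) / 0.280125 = 239.80 / 0.280125 ≈ 856.05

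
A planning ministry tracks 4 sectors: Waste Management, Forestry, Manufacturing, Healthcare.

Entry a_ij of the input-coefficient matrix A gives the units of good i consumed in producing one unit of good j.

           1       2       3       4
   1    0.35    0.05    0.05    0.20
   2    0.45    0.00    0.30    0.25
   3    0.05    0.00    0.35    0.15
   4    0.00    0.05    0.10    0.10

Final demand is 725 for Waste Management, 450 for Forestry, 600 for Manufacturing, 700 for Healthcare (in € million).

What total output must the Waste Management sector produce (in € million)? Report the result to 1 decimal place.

I − A =
  [   0.65    -0.05    -0.05    -0.20]
  [  -0.45     1.00    -0.30    -0.25]
  [  -0.05     0.00     0.65    -0.15]
  [   0.00    -0.05    -0.10     0.90]
Compute the cofactors C_ij = (−1)^(i+j)·(3×3 minor ij) of I−A; the adjugate is their transpose:
adj(I−A) = Cᵀ =
  [ 0.559625   0.035375   0.082125   0.147875]
  [ 0.271250   0.367250   0.221000   0.199125]
  [ 0.047750   0.007625   0.552125   0.104750]
  [ 0.020375   0.021250   0.073625   0.404625]
det(I−A) = Σ_j (I−A)_1j·C_1j = (0.65)(0.559625) + (-0.05)(0.271250) + (-0.05)(0.047750) + (-0.20)(0.020375) = 0.34373125
(I − A)⁻¹ = adj(I−A) / det(I−A) ≈
  [   1.6281     0.1029     0.2389     0.4302]
  [   0.7891     1.0684     0.6429     0.5793]
  [   0.1389     0.0222     1.6063     0.3047]
  [   0.0593     0.0618     0.2142     1.1772]
x = (I − A)⁻¹ d = adj(I−A)·d / det(I−A), with det(I−A) = 0.34373125:
  x_1 = (0.559625·725 + 0.035375·450 + 0.082125·600 + 0.147875·700) / 0.34373125 = 574.434375 / 0.34373125 ≈ 1671.2
  x_2 = (0.271250·725 + 0.367250·450 + 0.221000·600 + 0.199125·700) / 0.34373125 = 633.90625 / 0.34373125 ≈ 1844.2
  x_3 = (0.047750·725 + 0.007625·450 + 0.552125·600 + 0.104750·700) / 0.34373125 = 442.65 / 0.34373125 ≈ 1287.8
  x_4 = (0.020375·725 + 0.021250·450 + 0.073625·600 + 0.404625·700) / 0.34373125 = 351.746875 / 0.34373125 ≈ 1023.3

x_1 = 1671.2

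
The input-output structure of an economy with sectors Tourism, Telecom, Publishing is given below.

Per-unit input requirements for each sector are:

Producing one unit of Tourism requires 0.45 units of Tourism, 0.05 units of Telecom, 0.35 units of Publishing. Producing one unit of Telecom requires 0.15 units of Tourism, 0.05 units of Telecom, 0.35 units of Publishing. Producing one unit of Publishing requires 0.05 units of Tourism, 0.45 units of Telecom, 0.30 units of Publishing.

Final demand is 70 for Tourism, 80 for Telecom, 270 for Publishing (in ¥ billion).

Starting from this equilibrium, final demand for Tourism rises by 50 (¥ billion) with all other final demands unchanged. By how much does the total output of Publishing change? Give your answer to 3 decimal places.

I − A =
  [   0.55    -0.15    -0.05]
  [  -0.05     0.95    -0.45]
  [  -0.35    -0.35     0.70]
Cofactors of I−A, C_ij = (−1)^(i+j)·(minor ij) (rows/columns in the sector order above):
  C_11 = (0.95)(0.70) − (-0.45)(-0.35) = 0.5075
  C_12 = −[(-0.05)(0.70) − (-0.45)(-0.35)] = 0.1925
  C_13 = (-0.05)(-0.35) − (0.95)(-0.35) = 0.3500
  C_21 = −[(-0.15)(0.70) − (-0.05)(-0.35)] = 0.1225
  C_22 = (0.55)(0.70) − (-0.05)(-0.35) = 0.3675
  C_23 = −[(0.55)(-0.35) − (-0.15)(-0.35)] = 0.2450
  C_31 = (-0.15)(-0.45) − (-0.05)(0.95) = 0.1150
  C_32 = −[(0.55)(-0.45) − (-0.05)(-0.05)] = 0.2500
  C_33 = (0.55)(0.95) − (-0.15)(-0.05) = 0.5150
det(I−A) = Σ_j (I−A)_1j·C_1j = (0.55)(0.5075) + (-0.15)(0.1925) + (-0.05)(0.3500) = 0.23275
adj(I−A) = Cᵀ =
  [ 0.5075   0.1225   0.1150]
  [ 0.1925   0.3675   0.2500]
  [ 0.3500   0.2450   0.5150]
(I − A)⁻¹ = adj(I−A) / det(I−A) ≈
  [   2.1805     0.5263     0.4941]
  [   0.8271     1.5789     1.0741]
  [   1.5038     1.0526     2.2127]
Δx = (I − A)⁻¹ Δd with Δd having +50 in the Tourism component and 0 elsewhere.
So Δx_3 = L_31 · (+50), where L_31 = adj(I−A)_31 / det(I−A) = 0.3500 / 0.23275.
Δx_3 = 0.3500 × (+50) / 0.23275 = 17.50 / 0.23275 ≈ 75.188.

Δx_3 = 75.188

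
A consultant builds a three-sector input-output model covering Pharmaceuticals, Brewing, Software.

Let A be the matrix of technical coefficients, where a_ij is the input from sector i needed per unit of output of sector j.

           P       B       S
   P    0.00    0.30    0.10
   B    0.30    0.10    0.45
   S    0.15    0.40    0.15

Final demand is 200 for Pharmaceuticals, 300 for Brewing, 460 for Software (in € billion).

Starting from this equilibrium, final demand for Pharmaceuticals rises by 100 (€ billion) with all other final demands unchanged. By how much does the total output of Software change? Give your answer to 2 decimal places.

I − A =
  [   1.00    -0.30    -0.10]
  [  -0.30     0.90    -0.45]
  [  -0.15    -0.40     0.85]
Cofactors of I−A, C_ij = (−1)^(i+j)·(minor ij) (rows/columns in the sector order above):
  C_11 = (0.90)(0.85) − (-0.45)(-0.40) = 0.5850
  C_12 = −[(-0.30)(0.85) − (-0.45)(-0.15)] = 0.3225
  C_13 = (-0.30)(-0.40) − (0.90)(-0.15) = 0.2550
  C_21 = −[(-0.30)(0.85) − (-0.10)(-0.40)] = 0.2950
  C_22 = (1.00)(0.85) − (-0.10)(-0.15) = 0.8350
  C_23 = −[(1.00)(-0.40) − (-0.30)(-0.15)] = 0.4450
  C_31 = (-0.30)(-0.45) − (-0.10)(0.90) = 0.2250
  C_32 = −[(1.00)(-0.45) − (-0.10)(-0.30)] = 0.4800
  C_33 = (1.00)(0.90) − (-0.30)(-0.30) = 0.8100
det(I−A) = Σ_j (I−A)_1j·C_1j = (1.00)(0.5850) + (-0.30)(0.3225) + (-0.10)(0.2550) = 0.46275
adj(I−A) = Cᵀ =
  [ 0.5850   0.2950   0.2250]
  [ 0.3225   0.8350   0.4800]
  [ 0.2550   0.4450   0.8100]
(I − A)⁻¹ = adj(I−A) / det(I−A) ≈
  [   1.2642     0.6375     0.4862]
  [   0.6969     1.8044     1.0373]
  [   0.5511     0.9616     1.7504]
Δx = (I − A)⁻¹ Δd with Δd having +100 in the Pharmaceuticals component and 0 elsewhere.
So Δx_S = L_SP · (+100), where L_SP = adj(I−A)_SP / det(I−A) = 0.2550 / 0.46275.
Δx_S = 0.2550 × (+100) / 0.46275 = 25.50 / 0.46275 ≈ 55.11.

Δx_S = 55.11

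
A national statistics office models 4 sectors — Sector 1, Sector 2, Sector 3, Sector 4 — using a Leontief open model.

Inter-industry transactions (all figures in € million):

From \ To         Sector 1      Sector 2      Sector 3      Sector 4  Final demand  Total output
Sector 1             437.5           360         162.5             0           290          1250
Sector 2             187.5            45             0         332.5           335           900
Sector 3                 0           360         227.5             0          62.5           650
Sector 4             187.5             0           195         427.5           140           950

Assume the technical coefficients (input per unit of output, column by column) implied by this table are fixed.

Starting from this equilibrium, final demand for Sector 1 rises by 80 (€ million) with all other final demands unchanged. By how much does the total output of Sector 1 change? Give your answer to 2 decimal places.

Δx_1 = 164.37

Technical coefficients a_ij = z_ij / X_j:
  a_11 = 437.5/1250 = 0.35, a_21 = 187.5/1250 = 0.15, a_31 = 0/1250 = 0.00, a_41 = 187.5/1250 = 0.15
  a_12 = 360/900 = 0.40, a_22 = 45/900 = 0.05, a_32 = 360/900 = 0.40, a_42 = 0/900 = 0.00
  a_13 = 162.5/650 = 0.25, a_23 = 0/650 = 0.00, a_33 = 227.5/650 = 0.35, a_43 = 195/650 = 0.30
  a_14 = 0/950 = 0.00, a_24 = 332.5/950 = 0.35, a_34 = 0/950 = 0.00, a_44 = 427.5/950 = 0.45
I − A =
  [   0.65    -0.40    -0.25     0.00]
  [  -0.15     0.95     0.00    -0.35]
  [   0.00    -0.40     0.65     0.00]
  [  -0.15     0.00    -0.30     0.55]
Compute the cofactors C_ij = (−1)^(i+j)·(3×3 minor ij) of I−A; the adjugate is their transpose:
adj(I−A) = Cᵀ =
  [ 0.297625   0.198000   0.172625   0.126000]
  [ 0.087750   0.232375   0.102000   0.147875]
  [ 0.054000   0.143000   0.285625   0.091000]
  [ 0.110625   0.132000   0.202875   0.347375]
det(I−A) = Σ_j (I−A)_1j·C_1j = (0.65)(0.297625) + (-0.40)(0.087750) + (-0.25)(0.054000) + (0.00)(0.110625) = 0.14485625
(I − A)⁻¹ = adj(I−A) / det(I−A) ≈
  [   2.0546     1.3669     1.1917     0.8698]
  [   0.6058     1.6042     0.7041     1.0208]
  [   0.3728     0.9872     1.9718     0.6282]
  [   0.7637     0.9112     1.4005     2.3981]
Δx = (I − A)⁻¹ Δd with Δd having +80 in the Sector 1 component and 0 elsewhere.
So Δx_1 = L_11 · (+80), where L_11 = adj(I−A)_11 / det(I−A) = 0.297625 / 0.14485625.
Δx_1 = 0.297625 × (+80) / 0.14485625 = 23.81 / 0.14485625 ≈ 164.37.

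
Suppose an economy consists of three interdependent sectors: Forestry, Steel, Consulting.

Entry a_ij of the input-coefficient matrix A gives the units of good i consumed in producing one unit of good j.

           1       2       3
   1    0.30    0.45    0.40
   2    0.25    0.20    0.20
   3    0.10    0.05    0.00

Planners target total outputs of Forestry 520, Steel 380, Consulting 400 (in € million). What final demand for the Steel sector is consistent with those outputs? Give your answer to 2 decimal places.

I − A =
  [   0.70    -0.45    -0.40]
  [  -0.25     0.80    -0.20]
  [  -0.10    -0.05     1.00]
d = (I − A) x:
  d_1 = (+0.70)·520 + (-0.45)·380 + (-0.40)·400 = 33.00
  d_2 = (-0.25)·520 + (+0.80)·380 + (-0.20)·400 = 94.00
  d_3 = (-0.10)·520 + (-0.05)·380 + (+1.00)·400 = 329.00

d_2 = 94.00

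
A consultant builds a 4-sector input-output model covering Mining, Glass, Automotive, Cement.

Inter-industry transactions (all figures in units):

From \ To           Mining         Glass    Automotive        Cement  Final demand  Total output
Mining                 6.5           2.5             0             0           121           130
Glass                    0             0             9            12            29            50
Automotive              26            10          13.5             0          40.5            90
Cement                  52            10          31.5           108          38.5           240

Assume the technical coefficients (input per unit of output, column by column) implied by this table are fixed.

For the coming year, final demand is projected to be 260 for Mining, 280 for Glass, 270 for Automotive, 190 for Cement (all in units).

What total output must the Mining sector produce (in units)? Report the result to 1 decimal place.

x_M = 293.6

Technical coefficients a_ij = z_ij / X_j:
  a_MM = 6.5/130 = 0.05, a_GM = 0/130 = 0.00, a_AM = 26/130 = 0.20, a_CM = 52/130 = 0.40
  a_MG = 2.5/50 = 0.05, a_GG = 0/50 = 0.00, a_AG = 10/50 = 0.20, a_CG = 10/50 = 0.20
  a_MA = 0/90 = 0.00, a_GA = 9/90 = 0.10, a_AA = 13.5/90 = 0.15, a_CA = 31.5/90 = 0.35
  a_MC = 0/240 = 0.00, a_GC = 12/240 = 0.05, a_AC = 0/240 = 0.00, a_CC = 108/240 = 0.45
I − A =
  [   0.95    -0.05     0.00     0.00]
  [   0.00     1.00    -0.10    -0.05]
  [  -0.20    -0.20     0.85     0.00]
  [  -0.40    -0.20    -0.35     0.55]
Compute the cofactors C_ij = (−1)^(i+j)·(3×3 minor ij) of I−A; the adjugate is their transpose:
adj(I−A) = Cᵀ =
  [ 0.444500   0.023375   0.003625   0.002125]
  [ 0.031500   0.444125   0.068875   0.040375]
  [ 0.112000   0.110000   0.512000   0.010000]
  [ 0.406000   0.248500   0.353500   0.787500]
det(I−A) = Σ_j (I−A)_1j·C_1j = (0.95)(0.444500) + (-0.05)(0.031500) + (0.00)(0.112000) + (0.00)(0.406000) = 0.4207
(I − A)⁻¹ = adj(I−A) / det(I−A) ≈
  [   1.0566     0.0556     0.0086     0.0051]
  [   0.0749     1.0557     0.1637     0.0960]
  [   0.2662     0.2615     1.2170     0.0238]
  [   0.9651     0.5907     0.8403     1.8719]
x = (I − A)⁻¹ d = adj(I−A)·d / det(I−A), with det(I−A) = 0.4207:
  x_M = (0.444500·260 + 0.023375·280 + 0.003625·270 + 0.002125·190) / 0.4207 = 123.4975 / 0.4207 ≈ 293.6
  x_G = (0.031500·260 + 0.444125·280 + 0.068875·270 + 0.040375·190) / 0.4207 = 158.8125 / 0.4207 ≈ 377.5
  x_A = (0.112000·260 + 0.110000·280 + 0.512000·270 + 0.010000·190) / 0.4207 = 200.06 / 0.4207 ≈ 475.5
  x_C = (0.406000·260 + 0.248500·280 + 0.353500·270 + 0.787500·190) / 0.4207 = 420.21 / 0.4207 ≈ 998.8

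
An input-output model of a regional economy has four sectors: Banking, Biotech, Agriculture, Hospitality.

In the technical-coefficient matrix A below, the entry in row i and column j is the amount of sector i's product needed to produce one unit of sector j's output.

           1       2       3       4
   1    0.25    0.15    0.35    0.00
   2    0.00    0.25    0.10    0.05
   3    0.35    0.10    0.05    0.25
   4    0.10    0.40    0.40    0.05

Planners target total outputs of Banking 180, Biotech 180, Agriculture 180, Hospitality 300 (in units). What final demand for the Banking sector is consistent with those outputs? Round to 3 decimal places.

I − A =
  [   0.75    -0.15    -0.35     0.00]
  [   0.00     0.75    -0.10    -0.05]
  [  -0.35    -0.10     0.95    -0.25]
  [  -0.10    -0.40    -0.40     0.95]
d = (I − A) x:
  d_1 = (+0.75)·180 + (-0.15)·180 + (-0.35)·180 + (+0.00)·300 = 45.000
  d_2 = (+0.00)·180 + (+0.75)·180 + (-0.10)·180 + (-0.05)·300 = 102.000
  d_3 = (-0.35)·180 + (-0.10)·180 + (+0.95)·180 + (-0.25)·300 = 15.000
  d_4 = (-0.10)·180 + (-0.40)·180 + (-0.40)·180 + (+0.95)·300 = 123.000

d_1 = 45.000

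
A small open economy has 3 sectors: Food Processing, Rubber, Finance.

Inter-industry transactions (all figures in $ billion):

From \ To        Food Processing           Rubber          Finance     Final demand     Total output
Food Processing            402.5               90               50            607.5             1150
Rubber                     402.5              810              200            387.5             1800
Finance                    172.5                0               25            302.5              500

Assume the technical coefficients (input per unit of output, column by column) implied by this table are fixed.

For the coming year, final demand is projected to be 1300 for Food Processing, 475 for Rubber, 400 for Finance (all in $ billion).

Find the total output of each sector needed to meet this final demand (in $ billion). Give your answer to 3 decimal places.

x_1 = 2347.434, x_2 = 2933.240, x_3 = 791.700

Technical coefficients a_ij = z_ij / X_j:
  a_11 = 402.5/1150 = 0.35, a_21 = 402.5/1150 = 0.35, a_31 = 172.5/1150 = 0.15
  a_12 = 90/1800 = 0.05, a_22 = 810/1800 = 0.45, a_32 = 0/1800 = 0.00
  a_13 = 50/500 = 0.10, a_23 = 200/500 = 0.40, a_33 = 25/500 = 0.05
I − A =
  [   0.65    -0.05    -0.10]
  [  -0.35     0.55    -0.40]
  [  -0.15     0.00     0.95]
Cofactors of I−A, C_ij = (−1)^(i+j)·(minor ij) (rows/columns in the sector order above):
  C_11 = (0.55)(0.95) − (-0.40)(0.00) = 0.5225
  C_12 = −[(-0.35)(0.95) − (-0.40)(-0.15)] = 0.3925
  C_13 = (-0.35)(0.00) − (0.55)(-0.15) = 0.0825
  C_21 = −[(-0.05)(0.95) − (-0.10)(0.00)] = 0.0475
  C_22 = (0.65)(0.95) − (-0.10)(-0.15) = 0.6025
  C_23 = −[(0.65)(0.00) − (-0.05)(-0.15)] = 0.0075
  C_31 = (-0.05)(-0.40) − (-0.10)(0.55) = 0.0750
  C_32 = −[(0.65)(-0.40) − (-0.10)(-0.35)] = 0.2950
  C_33 = (0.65)(0.55) − (-0.05)(-0.35) = 0.3400
det(I−A) = Σ_j (I−A)_1j·C_1j = (0.65)(0.5225) + (-0.05)(0.3925) + (-0.10)(0.0825) = 0.31175
adj(I−A) = Cᵀ =
  [ 0.5225   0.0475   0.0750]
  [ 0.3925   0.6025   0.2950]
  [ 0.0825   0.0075   0.3400]
(I − A)⁻¹ = adj(I−A) / det(I−A) ≈
  [   1.6760     0.1524     0.2406]
  [   1.2590     1.9326     0.9463]
  [   0.2646     0.0241     1.0906]
x = (I − A)⁻¹ d = adj(I−A)·d / det(I−A), with det(I−A) = 0.31175:
  x_1 = (0.5225·1300 + 0.0475·475 + 0.0750·400) / 0.31175 = 731.8125 / 0.31175 ≈ 2347.434
  x_2 = (0.3925·1300 + 0.6025·475 + 0.2950·400) / 0.31175 = 914.4375 / 0.31175 ≈ 2933.240
  x_3 = (0.0825·1300 + 0.0075·475 + 0.3400·400) / 0.31175 = 246.8125 / 0.31175 ≈ 791.700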